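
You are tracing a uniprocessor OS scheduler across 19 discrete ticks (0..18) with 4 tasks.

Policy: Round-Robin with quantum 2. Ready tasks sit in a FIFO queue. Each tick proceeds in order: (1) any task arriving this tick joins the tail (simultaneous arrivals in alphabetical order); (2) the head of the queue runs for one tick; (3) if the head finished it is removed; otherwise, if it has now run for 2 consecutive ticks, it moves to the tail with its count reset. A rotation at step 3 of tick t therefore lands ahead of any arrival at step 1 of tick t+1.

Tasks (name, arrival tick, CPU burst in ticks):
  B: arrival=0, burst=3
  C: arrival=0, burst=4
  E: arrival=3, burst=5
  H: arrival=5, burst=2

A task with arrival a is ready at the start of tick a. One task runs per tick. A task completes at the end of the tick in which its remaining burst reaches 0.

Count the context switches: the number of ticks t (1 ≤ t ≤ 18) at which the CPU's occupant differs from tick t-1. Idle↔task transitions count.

context switches = 7

t=0: queue=[B,C] q_used=0 → run B
t=1: queue=[B,C] q_used=1 → run B
t=2: queue=[C,B] q_used=0 → run C
t=3: queue=[C,B,E] q_used=1 → run C
t=4: queue=[B,E,C] q_used=0 → run B
t=5: queue=[E,C,H] q_used=0 → run E
t=6: queue=[E,C,H] q_used=1 → run E
t=7: queue=[C,H,E] q_used=0 → run C
t=8: queue=[C,H,E] q_used=1 → run C
t=9: queue=[H,E] q_used=0 → run H
t=10: queue=[H,E] q_used=1 → run H
t=11: queue=[E] q_used=0 → run E
t=12: queue=[E] q_used=1 → run E
t=13: queue=[E] q_used=0 → run E
t=14: (idle)
t=15: (idle)
t=16: (idle)
t=17: (idle)
t=18: (idle)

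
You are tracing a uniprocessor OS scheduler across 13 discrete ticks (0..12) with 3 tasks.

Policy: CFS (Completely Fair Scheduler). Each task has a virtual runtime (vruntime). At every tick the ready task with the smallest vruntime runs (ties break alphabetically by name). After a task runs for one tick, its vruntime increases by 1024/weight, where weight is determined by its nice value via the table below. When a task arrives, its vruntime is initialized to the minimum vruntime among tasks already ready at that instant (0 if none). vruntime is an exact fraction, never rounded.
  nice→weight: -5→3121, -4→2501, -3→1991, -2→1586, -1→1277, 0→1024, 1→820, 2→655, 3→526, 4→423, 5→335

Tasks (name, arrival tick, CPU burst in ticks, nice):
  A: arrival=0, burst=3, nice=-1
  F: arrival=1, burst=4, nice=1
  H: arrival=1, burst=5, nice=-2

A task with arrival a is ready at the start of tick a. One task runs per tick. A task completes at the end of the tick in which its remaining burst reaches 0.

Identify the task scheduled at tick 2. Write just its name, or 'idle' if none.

t=0: vr[A=0] → run A
t=1: vr[A=1024/1277 F=1024/1277 H=1024/1277] → run A
t=2: vr[A=2048/1277 F=1024/1277 H=1024/1277] → run F
t=3: vr[A=2048/1277 F=536832/261785 H=1024/1277] → run H
t=4: vr[A=2048/1277 F=536832/261785 H=1465856/1012661] → run H
t=5: vr[A=2048/1277 F=536832/261785 H=2119680/1012661] → run A
t=6: vr[F=536832/261785 H=2119680/1012661] → run F
t=7: vr[F=863744/261785 H=2119680/1012661] → run H
t=8: vr[F=863744/261785 H=2773504/1012661] → run H
t=9: vr[F=863744/261785 H=3427328/1012661] → run F
t=10: vr[F=1190656/261785 H=3427328/1012661] → run H
t=11: vr[F=1190656/261785] → run F
t=12: (idle)

running at tick 2 = F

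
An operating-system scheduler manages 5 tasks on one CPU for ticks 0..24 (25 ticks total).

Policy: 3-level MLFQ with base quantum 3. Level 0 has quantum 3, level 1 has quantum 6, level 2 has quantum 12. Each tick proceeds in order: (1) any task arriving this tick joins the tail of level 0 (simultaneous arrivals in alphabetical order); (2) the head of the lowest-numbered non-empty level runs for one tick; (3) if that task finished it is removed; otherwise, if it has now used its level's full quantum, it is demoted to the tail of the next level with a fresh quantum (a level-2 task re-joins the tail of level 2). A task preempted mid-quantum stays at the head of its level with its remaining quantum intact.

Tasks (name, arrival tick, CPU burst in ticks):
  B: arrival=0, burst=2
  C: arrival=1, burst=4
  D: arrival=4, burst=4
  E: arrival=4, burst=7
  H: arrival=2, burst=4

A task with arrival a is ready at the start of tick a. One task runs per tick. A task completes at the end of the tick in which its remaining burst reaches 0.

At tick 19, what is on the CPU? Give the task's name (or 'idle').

t=0: L0/L1/L2 = B/-/- → run B
t=1: L0/L1/L2 = BC/-/- → run B
t=2: L0/L1/L2 = CH/-/- → run C
t=3: L0/L1/L2 = CH/-/- → run C
t=4: L0/L1/L2 = CHDE/-/- → run C
t=5: L0/L1/L2 = HDE/C/- → run H
t=6: L0/L1/L2 = HDE/C/- → run H
t=7: L0/L1/L2 = HDE/C/- → run H
t=8: L0/L1/L2 = DE/CH/- → run D
t=9: L0/L1/L2 = DE/CH/- → run D
t=10: L0/L1/L2 = DE/CH/- → run D
t=11: L0/L1/L2 = E/CHD/- → run E
t=12: L0/L1/L2 = E/CHD/- → run E
t=13: L0/L1/L2 = E/CHD/- → run E
t=14: L0/L1/L2 = -/CHDE/- → run C
t=15: L0/L1/L2 = -/HDE/- → run H
t=16: L0/L1/L2 = -/DE/- → run D
t=17: L0/L1/L2 = -/E/- → run E
t=18: L0/L1/L2 = -/E/- → run E
t=19: L0/L1/L2 = -/E/- → run E
t=20: L0/L1/L2 = -/E/- → run E
t=21: (idle)
t=22: (idle)
t=23: (idle)
t=24: (idle)

running at tick 19 = E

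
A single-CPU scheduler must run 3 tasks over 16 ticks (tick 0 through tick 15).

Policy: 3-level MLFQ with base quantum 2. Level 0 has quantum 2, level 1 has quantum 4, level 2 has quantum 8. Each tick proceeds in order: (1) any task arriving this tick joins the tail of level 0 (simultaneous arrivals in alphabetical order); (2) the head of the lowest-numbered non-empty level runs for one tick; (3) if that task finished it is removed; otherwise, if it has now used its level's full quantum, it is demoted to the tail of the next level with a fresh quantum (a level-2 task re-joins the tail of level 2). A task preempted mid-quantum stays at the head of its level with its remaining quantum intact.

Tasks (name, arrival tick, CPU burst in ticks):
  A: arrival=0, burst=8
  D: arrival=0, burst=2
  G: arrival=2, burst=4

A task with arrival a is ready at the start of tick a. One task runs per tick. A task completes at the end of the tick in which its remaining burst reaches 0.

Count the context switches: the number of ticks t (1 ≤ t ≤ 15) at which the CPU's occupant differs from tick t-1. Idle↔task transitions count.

t=0: L0/L1/L2 = AD/-/- → run A
t=1: L0/L1/L2 = AD/-/- → run A
t=2: L0/L1/L2 = DG/A/- → run D
t=3: L0/L1/L2 = DG/A/- → run D
t=4: L0/L1/L2 = G/A/- → run G
t=5: L0/L1/L2 = G/A/- → run G
t=6: L0/L1/L2 = -/AG/- → run A
t=7: L0/L1/L2 = -/AG/- → run A
t=8: L0/L1/L2 = -/AG/- → run A
t=9: L0/L1/L2 = -/AG/- → run A
t=10: L0/L1/L2 = -/G/A → run G
t=11: L0/L1/L2 = -/G/A → run G
t=12: L0/L1/L2 = -/-/A → run A
t=13: L0/L1/L2 = -/-/A → run A
t=14: (idle)
t=15: (idle)

context switches = 6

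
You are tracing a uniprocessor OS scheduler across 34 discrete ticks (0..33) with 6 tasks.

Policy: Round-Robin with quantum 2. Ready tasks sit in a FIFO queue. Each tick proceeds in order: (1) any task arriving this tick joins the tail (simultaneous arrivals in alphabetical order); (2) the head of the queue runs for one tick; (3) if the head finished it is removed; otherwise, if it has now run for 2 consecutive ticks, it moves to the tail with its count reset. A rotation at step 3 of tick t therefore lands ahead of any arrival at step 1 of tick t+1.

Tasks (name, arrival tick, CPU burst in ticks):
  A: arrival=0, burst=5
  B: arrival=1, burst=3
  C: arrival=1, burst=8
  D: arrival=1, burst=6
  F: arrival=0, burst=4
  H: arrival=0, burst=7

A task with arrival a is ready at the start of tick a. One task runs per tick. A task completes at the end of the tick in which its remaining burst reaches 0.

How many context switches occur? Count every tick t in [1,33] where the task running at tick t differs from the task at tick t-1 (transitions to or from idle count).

t=0: queue=[A,F,H] q_used=0 → run A
t=1: queue=[A,F,H,B,C,D] q_used=1 → run A
t=2: queue=[F,H,B,C,D,A] q_used=0 → run F
t=3: queue=[F,H,B,C,D,A] q_used=1 → run F
t=4: queue=[H,B,C,D,A,F] q_used=0 → run H
t=5: queue=[H,B,C,D,A,F] q_used=1 → run H
t=6: queue=[B,C,D,A,F,H] q_used=0 → run B
t=7: queue=[B,C,D,A,F,H] q_used=1 → run B
t=8: queue=[C,D,A,F,H,B] q_used=0 → run C
t=9: queue=[C,D,A,F,H,B] q_used=1 → run C
t=10: queue=[D,A,F,H,B,C] q_used=0 → run D
t=11: queue=[D,A,F,H,B,C] q_used=1 → run D
t=12: queue=[A,F,H,B,C,D] q_used=0 → run A
t=13: queue=[A,F,H,B,C,D] q_used=1 → run A
t=14: queue=[F,H,B,C,D,A] q_used=0 → run F
t=15: queue=[F,H,B,C,D,A] q_used=1 → run F
t=16: queue=[H,B,C,D,A] q_used=0 → run H
t=17: queue=[H,B,C,D,A] q_used=1 → run H
t=18: queue=[B,C,D,A,H] q_used=0 → run B
t=19: queue=[C,D,A,H] q_used=0 → run C
t=20: queue=[C,D,A,H] q_used=1 → run C
t=21: queue=[D,A,H,C] q_used=0 → run D
t=22: queue=[D,A,H,C] q_used=1 → run D
t=23: queue=[A,H,C,D] q_used=0 → run A
t=24: queue=[H,C,D] q_used=0 → run H
t=25: queue=[H,C,D] q_used=1 → run H
t=26: queue=[C,D,H] q_used=0 → run C
t=27: queue=[C,D,H] q_used=1 → run C
t=28: queue=[D,H,C] q_used=0 → run D
t=29: queue=[D,H,C] q_used=1 → run D
t=30: queue=[H,C] q_used=0 → run H
t=31: queue=[C] q_used=0 → run C
t=32: queue=[C] q_used=1 → run C
t=33: (idle)

context switches = 18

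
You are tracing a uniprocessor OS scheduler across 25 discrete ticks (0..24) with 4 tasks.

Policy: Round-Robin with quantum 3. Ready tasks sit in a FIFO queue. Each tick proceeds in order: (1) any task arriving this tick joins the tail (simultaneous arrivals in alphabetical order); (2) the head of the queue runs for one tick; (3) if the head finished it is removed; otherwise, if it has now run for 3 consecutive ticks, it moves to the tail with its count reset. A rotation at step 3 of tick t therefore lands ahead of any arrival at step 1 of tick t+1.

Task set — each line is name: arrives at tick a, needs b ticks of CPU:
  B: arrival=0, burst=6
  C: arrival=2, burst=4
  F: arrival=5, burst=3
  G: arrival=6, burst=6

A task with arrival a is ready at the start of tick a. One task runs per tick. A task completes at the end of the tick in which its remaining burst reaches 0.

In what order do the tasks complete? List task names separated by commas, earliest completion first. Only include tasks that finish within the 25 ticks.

completion order = B, F, C, G

t=0: queue=[B] q_used=0 → run B
t=1: queue=[B] q_used=1 → run B
t=2: queue=[B,C] q_used=2 → run B
t=3: queue=[C,B] q_used=0 → run C
t=4: queue=[C,B] q_used=1 → run C
t=5: queue=[C,B,F] q_used=2 → run C
t=6: queue=[B,F,C,G] q_used=0 → run B
t=7: queue=[B,F,C,G] q_used=1 → run B
t=8: queue=[B,F,C,G] q_used=2 → run B
t=9: queue=[F,C,G] q_used=0 → run F
t=10: queue=[F,C,G] q_used=1 → run F
t=11: queue=[F,C,G] q_used=2 → run F
t=12: queue=[C,G] q_used=0 → run C
t=13: queue=[G] q_used=0 → run G
t=14: queue=[G] q_used=1 → run G
t=15: queue=[G] q_used=2 → run G
t=16: queue=[G] q_used=0 → run G
t=17: queue=[G] q_used=1 → run G
t=18: queue=[G] q_used=2 → run G
t=19: (idle)
t=20: (idle)
t=21: (idle)
t=22: (idle)
t=23: (idle)
t=24: (idle)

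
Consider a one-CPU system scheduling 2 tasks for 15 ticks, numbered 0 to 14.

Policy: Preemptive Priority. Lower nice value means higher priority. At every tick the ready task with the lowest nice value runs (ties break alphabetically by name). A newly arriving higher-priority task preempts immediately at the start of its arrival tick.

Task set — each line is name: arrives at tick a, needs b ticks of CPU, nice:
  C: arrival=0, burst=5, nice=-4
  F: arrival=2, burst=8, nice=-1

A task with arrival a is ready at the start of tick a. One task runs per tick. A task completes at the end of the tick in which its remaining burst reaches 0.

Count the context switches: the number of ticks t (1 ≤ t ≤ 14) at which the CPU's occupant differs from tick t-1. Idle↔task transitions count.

context switches = 2

t=0: ready={C} → run C
t=1: ready={C} → run C
t=2: ready={C,F} → run C
t=3: ready={C,F} → run C
t=4: ready={C,F} → run C
t=5: ready={F} → run F
t=6: ready={F} → run F
t=7: ready={F} → run F
t=8: ready={F} → run F
t=9: ready={F} → run F
t=10: ready={F} → run F
t=11: ready={F} → run F
t=12: ready={F} → run F
t=13: (idle)
t=14: (idle)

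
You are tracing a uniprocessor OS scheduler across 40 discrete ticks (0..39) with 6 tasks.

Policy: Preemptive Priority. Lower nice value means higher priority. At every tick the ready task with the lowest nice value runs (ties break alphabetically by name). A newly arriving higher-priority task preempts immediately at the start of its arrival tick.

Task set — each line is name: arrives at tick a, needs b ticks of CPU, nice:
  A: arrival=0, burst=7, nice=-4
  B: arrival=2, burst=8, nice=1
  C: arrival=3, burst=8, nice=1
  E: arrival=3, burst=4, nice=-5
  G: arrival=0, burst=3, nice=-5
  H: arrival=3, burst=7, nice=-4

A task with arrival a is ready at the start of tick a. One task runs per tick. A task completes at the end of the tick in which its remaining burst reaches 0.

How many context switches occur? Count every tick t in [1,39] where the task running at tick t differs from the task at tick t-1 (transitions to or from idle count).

context switches = 6

t=0: ready={A,G} → run G
t=1: ready={A,G} → run G
t=2: ready={A,B,G} → run G
t=3: ready={A,B,C,E,H} → run E
t=4: ready={A,B,C,E,H} → run E
t=5: ready={A,B,C,E,H} → run E
t=6: ready={A,B,C,E,H} → run E
t=7: ready={A,B,C,H} → run A
t=8: ready={A,B,C,H} → run A
t=9: ready={A,B,C,H} → run A
t=10: ready={A,B,C,H} → run A
t=11: ready={A,B,C,H} → run A
t=12: ready={A,B,C,H} → run A
t=13: ready={A,B,C,H} → run A
t=14: ready={B,C,H} → run H
t=15: ready={B,C,H} → run H
t=16: ready={B,C,H} → run H
t=17: ready={B,C,H} → run H
t=18: ready={B,C,H} → run H
t=19: ready={B,C,H} → run H
t=20: ready={B,C,H} → run H
t=21: ready={B,C} → run B
t=22: ready={B,C} → run B
t=23: ready={B,C} → run B
t=24: ready={B,C} → run B
t=25: ready={B,C} → run B
t=26: ready={B,C} → run B
t=27: ready={B,C} → run B
t=28: ready={B,C} → run B
t=29: ready={C} → run C
t=30: ready={C} → run C
t=31: ready={C} → run C
t=32: ready={C} → run C
t=33: ready={C} → run C
t=34: ready={C} → run C
t=35: ready={C} → run C
t=36: ready={C} → run C
t=37: (idle)
t=38: (idle)
t=39: (idle)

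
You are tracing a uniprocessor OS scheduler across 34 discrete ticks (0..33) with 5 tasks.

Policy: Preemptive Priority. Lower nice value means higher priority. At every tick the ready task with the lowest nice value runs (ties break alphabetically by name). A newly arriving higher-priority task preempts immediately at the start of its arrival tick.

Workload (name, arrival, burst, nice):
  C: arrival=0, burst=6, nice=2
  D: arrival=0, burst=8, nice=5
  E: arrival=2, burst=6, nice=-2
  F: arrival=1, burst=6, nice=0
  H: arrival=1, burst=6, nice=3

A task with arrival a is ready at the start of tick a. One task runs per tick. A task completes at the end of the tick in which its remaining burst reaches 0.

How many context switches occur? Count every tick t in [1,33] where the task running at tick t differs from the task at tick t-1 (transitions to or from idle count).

context switches = 7

t=0: ready={C,D} → run C
t=1: ready={C,D,F,H} → run F
t=2: ready={C,D,E,F,H} → run E
t=3: ready={C,D,E,F,H} → run E
t=4: ready={C,D,E,F,H} → run E
t=5: ready={C,D,E,F,H} → run E
t=6: ready={C,D,E,F,H} → run E
t=7: ready={C,D,E,F,H} → run E
t=8: ready={C,D,F,H} → run F
t=9: ready={C,D,F,H} → run F
t=10: ready={C,D,F,H} → run F
t=11: ready={C,D,F,H} → run F
t=12: ready={C,D,F,H} → run F
t=13: ready={C,D,H} → run C
t=14: ready={C,D,H} → run C
t=15: ready={C,D,H} → run C
t=16: ready={C,D,H} → run C
t=17: ready={C,D,H} → run C
t=18: ready={D,H} → run H
t=19: ready={D,H} → run H
t=20: ready={D,H} → run H
t=21: ready={D,H} → run H
t=22: ready={D,H} → run H
t=23: ready={D,H} → run H
t=24: ready={D} → run D
t=25: ready={D} → run D
t=26: ready={D} → run D
t=27: ready={D} → run D
t=28: ready={D} → run D
t=29: ready={D} → run D
t=30: ready={D} → run D
t=31: ready={D} → run D
t=32: (idle)
t=33: (idle)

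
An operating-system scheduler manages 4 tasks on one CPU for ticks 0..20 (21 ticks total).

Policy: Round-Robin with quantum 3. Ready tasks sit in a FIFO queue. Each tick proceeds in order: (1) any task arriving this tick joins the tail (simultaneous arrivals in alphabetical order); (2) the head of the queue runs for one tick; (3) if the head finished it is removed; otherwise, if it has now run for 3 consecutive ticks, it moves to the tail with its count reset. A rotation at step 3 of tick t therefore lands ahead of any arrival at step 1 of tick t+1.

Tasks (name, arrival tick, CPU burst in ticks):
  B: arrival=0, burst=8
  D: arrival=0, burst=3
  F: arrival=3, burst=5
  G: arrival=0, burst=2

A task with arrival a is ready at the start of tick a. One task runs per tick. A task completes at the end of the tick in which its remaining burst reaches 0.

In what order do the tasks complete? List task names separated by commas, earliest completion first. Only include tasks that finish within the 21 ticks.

completion order = D, G, B, F

t=0: queue=[B,D,G] q_used=0 → run B
t=1: queue=[B,D,G] q_used=1 → run B
t=2: queue=[B,D,G] q_used=2 → run B
t=3: queue=[D,G,B,F] q_used=0 → run D
t=4: queue=[D,G,B,F] q_used=1 → run D
t=5: queue=[D,G,B,F] q_used=2 → run D
t=6: queue=[G,B,F] q_used=0 → run G
t=7: queue=[G,B,F] q_used=1 → run G
t=8: queue=[B,F] q_used=0 → run B
t=9: queue=[B,F] q_used=1 → run B
t=10: queue=[B,F] q_used=2 → run B
t=11: queue=[F,B] q_used=0 → run F
t=12: queue=[F,B] q_used=1 → run F
t=13: queue=[F,B] q_used=2 → run F
t=14: queue=[B,F] q_used=0 → run B
t=15: queue=[B,F] q_used=1 → run B
t=16: queue=[F] q_used=0 → run F
t=17: queue=[F] q_used=1 → run F
t=18: (idle)
t=19: (idle)
t=20: (idle)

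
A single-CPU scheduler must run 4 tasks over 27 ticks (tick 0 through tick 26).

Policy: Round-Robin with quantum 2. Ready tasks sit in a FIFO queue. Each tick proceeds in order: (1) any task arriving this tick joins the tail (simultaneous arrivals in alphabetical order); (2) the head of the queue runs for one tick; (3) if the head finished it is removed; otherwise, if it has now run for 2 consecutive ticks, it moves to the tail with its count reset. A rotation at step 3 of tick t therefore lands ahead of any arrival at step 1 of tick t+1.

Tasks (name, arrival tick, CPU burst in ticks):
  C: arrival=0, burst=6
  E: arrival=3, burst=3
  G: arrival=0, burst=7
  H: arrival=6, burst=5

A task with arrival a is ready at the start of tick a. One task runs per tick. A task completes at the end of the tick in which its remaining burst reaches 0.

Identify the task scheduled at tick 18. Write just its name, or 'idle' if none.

t=0: queue=[C,G] q_used=0 → run C
t=1: queue=[C,G] q_used=1 → run C
t=2: queue=[G,C] q_used=0 → run G
t=3: queue=[G,C,E] q_used=1 → run G
t=4: queue=[C,E,G] q_used=0 → run C
t=5: queue=[C,E,G] q_used=1 → run C
t=6: queue=[E,G,C,H] q_used=0 → run E
t=7: queue=[E,G,C,H] q_used=1 → run E
t=8: queue=[G,C,H,E] q_used=0 → run G
t=9: queue=[G,C,H,E] q_used=1 → run G
t=10: queue=[C,H,E,G] q_used=0 → run C
t=11: queue=[C,H,E,G] q_used=1 → run C
t=12: queue=[H,E,G] q_used=0 → run H
t=13: queue=[H,E,G] q_used=1 → run H
t=14: queue=[E,G,H] q_used=0 → run E
t=15: queue=[G,H] q_used=0 → run G
t=16: queue=[G,H] q_used=1 → run G
t=17: queue=[H,G] q_used=0 → run H
t=18: queue=[H,G] q_used=1 → run H
t=19: queue=[G,H] q_used=0 → run G
t=20: queue=[H] q_used=0 → run H
t=21: (idle)
t=22: (idle)
t=23: (idle)
t=24: (idle)
t=25: (idle)
t=26: (idle)

running at tick 18 = H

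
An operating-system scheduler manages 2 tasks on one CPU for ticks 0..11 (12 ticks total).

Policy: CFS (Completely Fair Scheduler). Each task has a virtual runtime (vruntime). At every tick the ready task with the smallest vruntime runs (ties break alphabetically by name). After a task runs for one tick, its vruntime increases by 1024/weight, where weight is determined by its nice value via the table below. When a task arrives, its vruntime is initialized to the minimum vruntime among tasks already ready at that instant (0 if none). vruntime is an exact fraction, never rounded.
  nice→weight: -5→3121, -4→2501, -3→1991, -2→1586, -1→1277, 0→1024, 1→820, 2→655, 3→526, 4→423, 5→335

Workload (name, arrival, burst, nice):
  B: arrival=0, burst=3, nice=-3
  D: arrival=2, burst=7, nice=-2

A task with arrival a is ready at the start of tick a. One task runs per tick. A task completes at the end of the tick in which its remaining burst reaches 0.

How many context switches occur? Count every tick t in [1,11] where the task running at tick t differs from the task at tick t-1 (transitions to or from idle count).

t=0: vr[B=0] → run B
t=1: vr[B=1024/1991] → run B
t=2: vr[B=2048/1991 D=2048/1991] → run B
t=3: vr[D=2048/1991] → run D
t=4: vr[D=2643456/1578863] → run D
t=5: vr[D=3662848/1578863] → run D
t=6: vr[D=4682240/1578863] → run D
t=7: vr[D=5701632/1578863] → run D
t=8: vr[D=6721024/1578863] → run D
t=9: vr[D=7740416/1578863] → run D
t=10: (idle)
t=11: (idle)

context switches = 2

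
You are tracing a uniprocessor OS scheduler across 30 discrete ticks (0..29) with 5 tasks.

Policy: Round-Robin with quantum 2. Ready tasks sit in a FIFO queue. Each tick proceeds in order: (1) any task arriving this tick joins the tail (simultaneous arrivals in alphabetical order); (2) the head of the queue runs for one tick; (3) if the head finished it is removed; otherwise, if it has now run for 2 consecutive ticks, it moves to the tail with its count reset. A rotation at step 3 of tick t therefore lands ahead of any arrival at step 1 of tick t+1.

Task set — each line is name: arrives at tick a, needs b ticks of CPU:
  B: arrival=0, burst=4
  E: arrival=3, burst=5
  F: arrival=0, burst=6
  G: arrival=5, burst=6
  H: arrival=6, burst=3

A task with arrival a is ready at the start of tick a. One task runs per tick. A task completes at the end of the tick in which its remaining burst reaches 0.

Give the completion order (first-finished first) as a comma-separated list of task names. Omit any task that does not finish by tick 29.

completion order = B, F, H, E, G

t=0: queue=[B,F] q_used=0 → run B
t=1: queue=[B,F] q_used=1 → run B
t=2: queue=[F,B] q_used=0 → run F
t=3: queue=[F,B,E] q_used=1 → run F
t=4: queue=[B,E,F] q_used=0 → run B
t=5: queue=[B,E,F,G] q_used=1 → run B
t=6: queue=[E,F,G,H] q_used=0 → run E
t=7: queue=[E,F,G,H] q_used=1 → run E
t=8: queue=[F,G,H,E] q_used=0 → run F
t=9: queue=[F,G,H,E] q_used=1 → run F
t=10: queue=[G,H,E,F] q_used=0 → run G
t=11: queue=[G,H,E,F] q_used=1 → run G
t=12: queue=[H,E,F,G] q_used=0 → run H
t=13: queue=[H,E,F,G] q_used=1 → run H
t=14: queue=[E,F,G,H] q_used=0 → run E
t=15: queue=[E,F,G,H] q_used=1 → run E
t=16: queue=[F,G,H,E] q_used=0 → run F
t=17: queue=[F,G,H,E] q_used=1 → run F
t=18: queue=[G,H,E] q_used=0 → run G
t=19: queue=[G,H,E] q_used=1 → run G
t=20: queue=[H,E,G] q_used=0 → run H
t=21: queue=[E,G] q_used=0 → run E
t=22: queue=[G] q_used=0 → run G
t=23: queue=[G] q_used=1 → run G
t=24: (idle)
t=25: (idle)
t=26: (idle)
t=27: (idle)
t=28: (idle)
t=29: (idle)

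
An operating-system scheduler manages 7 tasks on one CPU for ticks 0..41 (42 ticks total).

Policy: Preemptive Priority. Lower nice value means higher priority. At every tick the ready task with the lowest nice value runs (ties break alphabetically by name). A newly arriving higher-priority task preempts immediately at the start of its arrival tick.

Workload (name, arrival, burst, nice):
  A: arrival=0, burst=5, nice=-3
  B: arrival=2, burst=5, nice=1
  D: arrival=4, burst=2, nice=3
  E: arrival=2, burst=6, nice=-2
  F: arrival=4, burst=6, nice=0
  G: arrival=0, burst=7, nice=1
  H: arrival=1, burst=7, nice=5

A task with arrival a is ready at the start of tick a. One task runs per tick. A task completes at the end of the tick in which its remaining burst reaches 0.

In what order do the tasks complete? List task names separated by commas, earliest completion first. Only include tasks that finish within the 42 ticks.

t=0: ready={A,G} → run A
t=1: ready={A,G,H} → run A
t=2: ready={A,B,E,G,H} → run A
t=3: ready={A,B,E,G,H} → run A
t=4: ready={A,B,D,E,F,G,H} → run A
t=5: ready={B,D,E,F,G,H} → run E
t=6: ready={B,D,E,F,G,H} → run E
t=7: ready={B,D,E,F,G,H} → run E
t=8: ready={B,D,E,F,G,H} → run E
t=9: ready={B,D,E,F,G,H} → run E
t=10: ready={B,D,E,F,G,H} → run E
t=11: ready={B,D,F,G,H} → run F
t=12: ready={B,D,F,G,H} → run F
t=13: ready={B,D,F,G,H} → run F
t=14: ready={B,D,F,G,H} → run F
t=15: ready={B,D,F,G,H} → run F
t=16: ready={B,D,F,G,H} → run F
t=17: ready={B,D,G,H} → run B
t=18: ready={B,D,G,H} → run B
t=19: ready={B,D,G,H} → run B
t=20: ready={B,D,G,H} → run B
t=21: ready={B,D,G,H} → run B
t=22: ready={D,G,H} → run G
t=23: ready={D,G,H} → run G
t=24: ready={D,G,H} → run G
t=25: ready={D,G,H} → run G
t=26: ready={D,G,H} → run G
t=27: ready={D,G,H} → run G
t=28: ready={D,G,H} → run G
t=29: ready={D,H} → run D
t=30: ready={D,H} → run D
t=31: ready={H} → run H
t=32: ready={H} → run H
t=33: ready={H} → run H
t=34: ready={H} → run H
t=35: ready={H} → run H
t=36: ready={H} → run H
t=37: ready={H} → run H
t=38: (idle)
t=39: (idle)
t=40: (idle)
t=41: (idle)

completion order = A, E, F, B, G, D, H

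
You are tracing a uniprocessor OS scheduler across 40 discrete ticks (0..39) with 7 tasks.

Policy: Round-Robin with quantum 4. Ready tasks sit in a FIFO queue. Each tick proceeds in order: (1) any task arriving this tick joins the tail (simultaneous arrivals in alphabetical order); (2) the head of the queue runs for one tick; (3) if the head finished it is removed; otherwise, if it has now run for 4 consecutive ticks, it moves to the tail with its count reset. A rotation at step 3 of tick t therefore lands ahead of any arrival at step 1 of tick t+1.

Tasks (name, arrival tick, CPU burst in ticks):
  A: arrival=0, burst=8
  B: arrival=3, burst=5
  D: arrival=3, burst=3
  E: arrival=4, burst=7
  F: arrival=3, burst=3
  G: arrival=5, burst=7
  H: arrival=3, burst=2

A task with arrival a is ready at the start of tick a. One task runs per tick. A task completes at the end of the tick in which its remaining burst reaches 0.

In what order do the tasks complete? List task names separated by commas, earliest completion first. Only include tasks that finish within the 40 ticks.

t=0: queue=[A] q_used=0 → run A
t=1: queue=[A] q_used=1 → run A
t=2: queue=[A] q_used=2 → run A
t=3: queue=[A,B,D,F,H] q_used=3 → run A
t=4: queue=[B,D,F,H,A,E] q_used=0 → run B
t=5: queue=[B,D,F,H,A,E,G] q_used=1 → run B
t=6: queue=[B,D,F,H,A,E,G] q_used=2 → run B
t=7: queue=[B,D,F,H,A,E,G] q_used=3 → run B
t=8: queue=[D,F,H,A,E,G,B] q_used=0 → run D
t=9: queue=[D,F,H,A,E,G,B] q_used=1 → run D
t=10: queue=[D,F,H,A,E,G,B] q_used=2 → run D
t=11: queue=[F,H,A,E,G,B] q_used=0 → run F
t=12: queue=[F,H,A,E,G,B] q_used=1 → run F
t=13: queue=[F,H,A,E,G,B] q_used=2 → run F
t=14: queue=[H,A,E,G,B] q_used=0 → run H
t=15: queue=[H,A,E,G,B] q_used=1 → run H
t=16: queue=[A,E,G,B] q_used=0 → run A
t=17: queue=[A,E,G,B] q_used=1 → run A
t=18: queue=[A,E,G,B] q_used=2 → run A
t=19: queue=[A,E,G,B] q_used=3 → run A
t=20: queue=[E,G,B] q_used=0 → run E
t=21: queue=[E,G,B] q_used=1 → run E
t=22: queue=[E,G,B] q_used=2 → run E
t=23: queue=[E,G,B] q_used=3 → run E
t=24: queue=[G,B,E] q_used=0 → run G
t=25: queue=[G,B,E] q_used=1 → run G
t=26: queue=[G,B,E] q_used=2 → run G
t=27: queue=[G,B,E] q_used=3 → run G
t=28: queue=[B,E,G] q_used=0 → run B
t=29: queue=[E,G] q_used=0 → run E
t=30: queue=[E,G] q_used=1 → run E
t=31: queue=[E,G] q_used=2 → run E
t=32: queue=[G] q_used=0 → run G
t=33: queue=[G] q_used=1 → run G
t=34: queue=[G] q_used=2 → run G
t=35: (idle)
t=36: (idle)
t=37: (idle)
t=38: (idle)
t=39: (idle)

completion order = D, F, H, A, B, E, G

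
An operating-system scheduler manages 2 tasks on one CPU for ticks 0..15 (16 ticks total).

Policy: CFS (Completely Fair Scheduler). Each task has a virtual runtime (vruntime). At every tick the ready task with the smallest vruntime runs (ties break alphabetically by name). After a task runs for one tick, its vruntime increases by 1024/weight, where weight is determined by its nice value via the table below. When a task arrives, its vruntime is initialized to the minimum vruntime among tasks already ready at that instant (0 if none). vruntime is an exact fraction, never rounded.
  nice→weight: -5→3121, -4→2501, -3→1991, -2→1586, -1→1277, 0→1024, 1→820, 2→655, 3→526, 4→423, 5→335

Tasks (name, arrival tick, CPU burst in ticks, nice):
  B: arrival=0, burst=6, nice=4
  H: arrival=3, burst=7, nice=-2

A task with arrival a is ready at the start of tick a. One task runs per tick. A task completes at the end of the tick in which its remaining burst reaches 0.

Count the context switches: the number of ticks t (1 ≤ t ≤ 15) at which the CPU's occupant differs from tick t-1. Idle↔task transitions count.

t=0: vr[B=0] → run B
t=1: vr[B=1024/423] → run B
t=2: vr[B=2048/423] → run B
t=3: vr[B=1024/141 H=1024/141] → run B
t=4: vr[B=4096/423 H=1024/141] → run H
t=5: vr[B=4096/423 H=884224/111813] → run H
t=6: vr[B=4096/423 H=956416/111813] → run H
t=7: vr[B=4096/423 H=1028608/111813] → run H
t=8: vr[B=4096/423 H=1100800/111813] → run B
t=9: vr[B=5120/423 H=1100800/111813] → run H
t=10: vr[B=5120/423 H=1172992/111813] → run H
t=11: vr[B=5120/423 H=1245184/111813] → run H
t=12: vr[B=5120/423] → run B
t=13: (idle)
t=14: (idle)
t=15: (idle)

context switches = 5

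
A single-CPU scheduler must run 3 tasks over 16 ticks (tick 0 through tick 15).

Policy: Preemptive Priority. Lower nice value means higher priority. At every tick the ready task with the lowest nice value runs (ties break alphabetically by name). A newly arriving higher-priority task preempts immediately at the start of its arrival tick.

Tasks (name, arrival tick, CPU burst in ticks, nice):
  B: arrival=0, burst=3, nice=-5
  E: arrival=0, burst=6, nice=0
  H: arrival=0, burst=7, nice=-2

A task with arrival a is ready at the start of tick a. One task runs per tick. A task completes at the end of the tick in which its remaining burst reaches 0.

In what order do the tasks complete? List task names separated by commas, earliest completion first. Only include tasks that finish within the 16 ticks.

t=0: ready={B,E,H} → run B
t=1: ready={B,E,H} → run B
t=2: ready={B,E,H} → run B
t=3: ready={E,H} → run H
t=4: ready={E,H} → run H
t=5: ready={E,H} → run H
t=6: ready={E,H} → run H
t=7: ready={E,H} → run H
t=8: ready={E,H} → run H
t=9: ready={E,H} → run H
t=10: ready={E} → run E
t=11: ready={E} → run E
t=12: ready={E} → run E
t=13: ready={E} → run E
t=14: ready={E} → run E
t=15: ready={E} → run E

completion order = B, H, E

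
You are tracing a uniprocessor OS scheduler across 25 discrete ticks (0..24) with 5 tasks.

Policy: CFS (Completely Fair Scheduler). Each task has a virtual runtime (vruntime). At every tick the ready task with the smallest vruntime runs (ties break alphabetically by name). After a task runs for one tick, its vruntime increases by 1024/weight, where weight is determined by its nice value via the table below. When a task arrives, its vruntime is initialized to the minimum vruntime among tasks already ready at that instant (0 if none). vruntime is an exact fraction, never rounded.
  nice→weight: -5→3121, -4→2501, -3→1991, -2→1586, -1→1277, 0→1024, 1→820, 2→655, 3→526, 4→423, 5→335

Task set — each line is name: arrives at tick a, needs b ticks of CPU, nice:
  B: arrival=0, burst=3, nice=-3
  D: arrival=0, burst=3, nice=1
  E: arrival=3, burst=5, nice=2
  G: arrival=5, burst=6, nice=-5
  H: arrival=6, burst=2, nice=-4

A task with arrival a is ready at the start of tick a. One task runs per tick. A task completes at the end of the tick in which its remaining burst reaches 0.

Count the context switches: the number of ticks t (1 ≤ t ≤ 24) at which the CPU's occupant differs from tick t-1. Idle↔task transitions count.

context switches = 15

t=0: vr[B=0 D=0] → run B
t=1: vr[B=1024/1991 D=0] → run D
t=2: vr[B=1024/1991 D=256/205] → run B
t=3: vr[B=2048/1991 D=256/205 E=2048/1991] → run B
t=4: vr[D=256/205 E=2048/1991] → run E
t=5: vr[D=256/205 E=3380224/1304105 G=256/205] → run D
t=6: vr[D=512/205 E=3380224/1304105 G=256/205 H=256/205] → run G
t=7: vr[D=512/205 E=3380224/1304105 G=1008896/639805 H=256/205] → run H
t=8: vr[D=512/205 E=3380224/1304105 G=1008896/639805 H=20736/12505] → run G
t=9: vr[D=512/205 E=3380224/1304105 G=1218816/639805 H=20736/12505] → run H
t=10: vr[D=512/205 E=3380224/1304105 G=1218816/639805] → run G
t=11: vr[D=512/205 E=3380224/1304105 G=1428736/639805] → run G
t=12: vr[D=512/205 E=3380224/1304105 G=1638656/639805] → run D
t=13: vr[E=3380224/1304105 G=1638656/639805] → run G
t=14: vr[E=3380224/1304105 G=1848576/639805] → run E
t=15: vr[E=5419008/1304105 G=1848576/639805] → run G
t=16: vr[E=5419008/1304105] → run E
t=17: vr[E=7457792/1304105] → run E
t=18: vr[E=9496576/1304105] → run E
t=19: (idle)
t=20: (idle)
t=21: (idle)
t=22: (idle)
t=23: (idle)
t=24: (idle)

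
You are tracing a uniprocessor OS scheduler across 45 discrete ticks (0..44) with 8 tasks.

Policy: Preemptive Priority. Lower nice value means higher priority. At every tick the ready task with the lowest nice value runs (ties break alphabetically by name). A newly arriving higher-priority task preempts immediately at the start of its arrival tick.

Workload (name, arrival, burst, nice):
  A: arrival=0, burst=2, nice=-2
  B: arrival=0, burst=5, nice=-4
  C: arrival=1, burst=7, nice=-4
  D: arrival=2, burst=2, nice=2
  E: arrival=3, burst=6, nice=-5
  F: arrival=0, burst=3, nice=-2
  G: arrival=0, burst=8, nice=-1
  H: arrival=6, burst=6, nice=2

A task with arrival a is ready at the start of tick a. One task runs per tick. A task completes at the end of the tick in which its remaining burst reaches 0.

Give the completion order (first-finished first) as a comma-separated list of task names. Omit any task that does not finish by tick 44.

t=0: ready={A,B,F,G} → run B
t=1: ready={A,B,C,F,G} → run B
t=2: ready={A,B,C,D,F,G} → run B
t=3: ready={A,B,C,D,E,F,G} → run E
t=4: ready={A,B,C,D,E,F,G} → run E
t=5: ready={A,B,C,D,E,F,G} → run E
t=6: ready={A,B,C,D,E,F,G,H} → run E
t=7: ready={A,B,C,D,E,F,G,H} → run E
t=8: ready={A,B,C,D,E,F,G,H} → run E
t=9: ready={A,B,C,D,F,G,H} → run B
t=10: ready={A,B,C,D,F,G,H} → run B
t=11: ready={A,C,D,F,G,H} → run C
t=12: ready={A,C,D,F,G,H} → run C
t=13: ready={A,C,D,F,G,H} → run C
t=14: ready={A,C,D,F,G,H} → run C
t=15: ready={A,C,D,F,G,H} → run C
t=16: ready={A,C,D,F,G,H} → run C
t=17: ready={A,C,D,F,G,H} → run C
t=18: ready={A,D,F,G,H} → run A
t=19: ready={A,D,F,G,H} → run A
t=20: ready={D,F,G,H} → run F
t=21: ready={D,F,G,H} → run F
t=22: ready={D,F,G,H} → run F
t=23: ready={D,G,H} → run G
t=24: ready={D,G,H} → run G
t=25: ready={D,G,H} → run G
t=26: ready={D,G,H} → run G
t=27: ready={D,G,H} → run G
t=28: ready={D,G,H} → run G
t=29: ready={D,G,H} → run G
t=30: ready={D,G,H} → run G
t=31: ready={D,H} → run D
t=32: ready={D,H} → run D
t=33: ready={H} → run H
t=34: ready={H} → run H
t=35: ready={H} → run H
t=36: ready={H} → run H
t=37: ready={H} → run H
t=38: ready={H} → run H
t=39: (idle)
t=40: (idle)
t=41: (idle)
t=42: (idle)
t=43: (idle)
t=44: (idle)

completion order = E, B, C, A, F, G, D, H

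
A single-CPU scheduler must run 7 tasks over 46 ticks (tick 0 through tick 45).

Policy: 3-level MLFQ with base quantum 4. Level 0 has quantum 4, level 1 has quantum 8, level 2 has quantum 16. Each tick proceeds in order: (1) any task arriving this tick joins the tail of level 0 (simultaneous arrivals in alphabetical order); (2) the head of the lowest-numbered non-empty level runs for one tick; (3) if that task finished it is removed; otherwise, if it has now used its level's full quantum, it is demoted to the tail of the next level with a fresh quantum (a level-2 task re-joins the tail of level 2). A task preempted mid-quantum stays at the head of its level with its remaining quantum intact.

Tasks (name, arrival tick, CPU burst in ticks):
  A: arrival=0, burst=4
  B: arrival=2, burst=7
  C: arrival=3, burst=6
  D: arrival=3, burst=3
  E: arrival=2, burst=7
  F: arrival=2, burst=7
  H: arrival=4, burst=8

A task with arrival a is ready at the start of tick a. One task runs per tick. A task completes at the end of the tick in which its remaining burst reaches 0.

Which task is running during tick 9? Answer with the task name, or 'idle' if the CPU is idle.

running at tick 9 = E

t=0: L0/L1/L2 = A/-/- → run A
t=1: L0/L1/L2 = A/-/- → run A
t=2: L0/L1/L2 = ABEF/-/- → run A
t=3: L0/L1/L2 = ABEFCD/-/- → run A
t=4: L0/L1/L2 = BEFCDH/-/- → run B
t=5: L0/L1/L2 = BEFCDH/-/- → run B
t=6: L0/L1/L2 = BEFCDH/-/- → run B
t=7: L0/L1/L2 = BEFCDH/-/- → run B
t=8: L0/L1/L2 = EFCDH/B/- → run E
t=9: L0/L1/L2 = EFCDH/B/- → run E
t=10: L0/L1/L2 = EFCDH/B/- → run E
t=11: L0/L1/L2 = EFCDH/B/- → run E
t=12: L0/L1/L2 = FCDH/BE/- → run F
t=13: L0/L1/L2 = FCDH/BE/- → run F
t=14: L0/L1/L2 = FCDH/BE/- → run F
t=15: L0/L1/L2 = FCDH/BE/- → run F
t=16: L0/L1/L2 = CDH/BEF/- → run C
t=17: L0/L1/L2 = CDH/BEF/- → run C
t=18: L0/L1/L2 = CDH/BEF/- → run C
t=19: L0/L1/L2 = CDH/BEF/- → run C
t=20: L0/L1/L2 = DH/BEFC/- → run D
t=21: L0/L1/L2 = DH/BEFC/- → run D
t=22: L0/L1/L2 = DH/BEFC/- → run D
t=23: L0/L1/L2 = H/BEFC/- → run H
t=24: L0/L1/L2 = H/BEFC/- → run H
t=25: L0/L1/L2 = H/BEFC/- → run H
t=26: L0/L1/L2 = H/BEFC/- → run H
t=27: L0/L1/L2 = -/BEFCH/- → run B
t=28: L0/L1/L2 = -/BEFCH/- → run B
t=29: L0/L1/L2 = -/BEFCH/- → run B
t=30: L0/L1/L2 = -/EFCH/- → run E
t=31: L0/L1/L2 = -/EFCH/- → run E
t=32: L0/L1/L2 = -/EFCH/- → run E
t=33: L0/L1/L2 = -/FCH/- → run F
t=34: L0/L1/L2 = -/FCH/- → run F
t=35: L0/L1/L2 = -/FCH/- → run F
t=36: L0/L1/L2 = -/CH/- → run C
t=37: L0/L1/L2 = -/CH/- → run C
t=38: L0/L1/L2 = -/H/- → run H
t=39: L0/L1/L2 = -/H/- → run H
t=40: L0/L1/L2 = -/H/- → run H
t=41: L0/L1/L2 = -/H/- → run H
t=42: (idle)
t=43: (idle)
t=44: (idle)
t=45: (idle)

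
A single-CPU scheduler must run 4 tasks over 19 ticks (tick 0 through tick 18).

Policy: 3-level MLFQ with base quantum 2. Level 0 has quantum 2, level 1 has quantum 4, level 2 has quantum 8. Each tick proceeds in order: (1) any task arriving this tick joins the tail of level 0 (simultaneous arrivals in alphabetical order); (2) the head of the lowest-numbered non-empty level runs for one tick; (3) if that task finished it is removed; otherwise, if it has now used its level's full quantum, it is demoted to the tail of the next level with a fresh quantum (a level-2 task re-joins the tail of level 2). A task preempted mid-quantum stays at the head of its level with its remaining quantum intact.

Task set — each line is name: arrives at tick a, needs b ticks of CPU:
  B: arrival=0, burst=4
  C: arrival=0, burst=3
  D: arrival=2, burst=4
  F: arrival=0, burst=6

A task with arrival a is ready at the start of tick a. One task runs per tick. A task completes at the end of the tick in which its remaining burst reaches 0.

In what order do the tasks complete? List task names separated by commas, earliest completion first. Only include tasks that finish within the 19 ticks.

t=0: L0/L1/L2 = BCF/-/- → run B
t=1: L0/L1/L2 = BCF/-/- → run B
t=2: L0/L1/L2 = CFD/B/- → run C
t=3: L0/L1/L2 = CFD/B/- → run C
t=4: L0/L1/L2 = FD/BC/- → run F
t=5: L0/L1/L2 = FD/BC/- → run F
t=6: L0/L1/L2 = D/BCF/- → run D
t=7: L0/L1/L2 = D/BCF/- → run D
t=8: L0/L1/L2 = -/BCFD/- → run B
t=9: L0/L1/L2 = -/BCFD/- → run B
t=10: L0/L1/L2 = -/CFD/- → run C
t=11: L0/L1/L2 = -/FD/- → run F
t=12: L0/L1/L2 = -/FD/- → run F
t=13: L0/L1/L2 = -/FD/- → run F
t=14: L0/L1/L2 = -/FD/- → run F
t=15: L0/L1/L2 = -/D/- → run D
t=16: L0/L1/L2 = -/D/- → run D
t=17: (idle)
t=18: (idle)

completion order = B, C, F, D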